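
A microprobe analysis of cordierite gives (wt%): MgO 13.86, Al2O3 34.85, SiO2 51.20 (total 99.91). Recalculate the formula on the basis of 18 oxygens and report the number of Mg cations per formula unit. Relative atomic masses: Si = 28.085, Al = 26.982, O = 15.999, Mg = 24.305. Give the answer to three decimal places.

2.014 Mg apfu

MgO (M=40.304): mol = 0.34389; Mg = 0.34389, O = 0.34389.
Al2O3 (M=101.961): mol = 0.34180; Al = 0.68360, O = 1.02540.
SiO2 (M=60.083): mol = 0.85215; Si = 0.85215, O = 1.70430.
ΣO = 3.07359; factor = 18/ΣO = 5.85634.
Mg apfu = 0.34389 × 5.85634 = 2.014.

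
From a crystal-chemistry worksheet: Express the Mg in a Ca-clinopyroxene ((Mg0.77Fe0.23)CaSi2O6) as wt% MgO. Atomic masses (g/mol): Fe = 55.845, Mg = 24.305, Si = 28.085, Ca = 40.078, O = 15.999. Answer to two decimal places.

13.87 wt%

Formula mass = 223.801 g/mol.
0.77 Mg → 0.7700 mol MgO per formula unit; M(MgO) = 40.304, so MgO mass = 31.034 g.
31.034/223.801 × 100 = 13.87 wt%.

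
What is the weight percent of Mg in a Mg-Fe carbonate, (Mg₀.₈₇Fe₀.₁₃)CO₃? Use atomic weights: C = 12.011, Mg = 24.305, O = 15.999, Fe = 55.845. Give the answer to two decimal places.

Molar mass of (Mg₀.₈₇Fe₀.₁₃)CO₃: 0.87*24.305 + 0.13*55.845 + 1*12.011 + 3*15.999 = 88.413 g/mol.
Mass of Mg per formula unit: 0.87 × 24.305 = 21.145 g.
Weight fraction Mg = 21.145 / 88.413 = 0.2392.

23.92 wt%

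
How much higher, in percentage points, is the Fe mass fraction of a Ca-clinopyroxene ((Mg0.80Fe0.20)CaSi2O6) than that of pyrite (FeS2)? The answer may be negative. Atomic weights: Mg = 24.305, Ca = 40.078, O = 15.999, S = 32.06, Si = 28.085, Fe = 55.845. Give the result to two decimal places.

Fe in (Mg0.80Fe0.20)CaSi2O6: molar mass 222.855 g/mol; 0.20×55.845 = 11.169 g → 5.01 wt%.
Fe in FeS2: molar mass 119.965 g/mol; 1×55.845 = 55.845 g → 46.55 wt%.
Difference = 5.01 − 46.55 = -41.54 percentage points.

-41.54 percentage points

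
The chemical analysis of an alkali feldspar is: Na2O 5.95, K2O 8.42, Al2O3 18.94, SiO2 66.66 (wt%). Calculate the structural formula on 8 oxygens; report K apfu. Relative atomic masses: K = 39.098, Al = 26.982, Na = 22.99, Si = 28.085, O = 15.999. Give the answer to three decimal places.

Na2O (M=61.979): mol = 0.09600; Na = 0.19200, O = 0.09600.
K2O (M=94.195): mol = 0.08939; K = 0.17878, O = 0.08939.
Al2O3 (M=101.961): mol = 0.18576; Al = 0.37152, O = 0.55728.
SiO2 (M=60.083): mol = 1.10947; Si = 1.10947, O = 2.21894.
ΣO = 2.96161; factor = 8/ΣO = 2.70123.
K apfu = 0.17878 × 2.70123 = 0.483.

0.483 K apfu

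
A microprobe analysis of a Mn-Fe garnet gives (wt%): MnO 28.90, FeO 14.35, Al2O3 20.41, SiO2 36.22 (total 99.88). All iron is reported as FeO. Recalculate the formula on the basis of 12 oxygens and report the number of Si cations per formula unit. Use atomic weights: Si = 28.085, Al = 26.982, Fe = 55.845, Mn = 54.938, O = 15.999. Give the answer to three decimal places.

28.90 wt% MnO ÷ 70.937 g/mol = 0.40740 mol, giving 0.40740 Mn and 0.40740 O.
14.35 wt% FeO ÷ 71.844 g/mol = 0.19974 mol, giving 0.19974 Fe and 0.19974 O.
20.41 wt% Al2O3 ÷ 101.961 g/mol = 0.20017 mol, giving 0.40034 Al and 0.60051 O.
36.22 wt% SiO2 ÷ 60.083 g/mol = 0.60283 mol, giving 0.60283 Si and 1.20566 O.
Oxygen sums to 2.41331; scaling by 12/2.41331 = 4.97242 puts the formula on 12 O.
Si: 0.60283 × 4.97242 = 2.998 atoms per formula unit.

2.998 Si apfu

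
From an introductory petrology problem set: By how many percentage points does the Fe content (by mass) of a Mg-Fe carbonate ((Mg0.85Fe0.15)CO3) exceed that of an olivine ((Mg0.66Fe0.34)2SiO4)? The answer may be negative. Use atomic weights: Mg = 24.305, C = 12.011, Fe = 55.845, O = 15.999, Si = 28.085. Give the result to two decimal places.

Fe in (Mg0.85Fe0.15)CO3: molar mass 89.044 g/mol; 0.15×55.845 = 8.377 g → 9.41 wt%.
Fe in (Mg0.66Fe0.34)2SiO4: molar mass 162.138 g/mol; 0.68×55.845 = 37.975 g → 23.42 wt%.
Difference = 9.41 − 23.42 = -14.01 percentage points.

-14.01 percentage points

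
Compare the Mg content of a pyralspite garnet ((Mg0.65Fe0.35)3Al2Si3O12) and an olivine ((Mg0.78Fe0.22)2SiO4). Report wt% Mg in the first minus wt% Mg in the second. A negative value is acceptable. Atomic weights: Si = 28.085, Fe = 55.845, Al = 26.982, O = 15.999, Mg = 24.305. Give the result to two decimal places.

First mineral: 47.395 g Mg in 436.239 g formula = 10.86 wt% Mg.
Second mineral: 37.916 g Mg in 154.569 g formula = 24.53 wt% Mg.
10.86% − 24.53% gives a difference of -13.67 percentage points.

-13.67 percentage points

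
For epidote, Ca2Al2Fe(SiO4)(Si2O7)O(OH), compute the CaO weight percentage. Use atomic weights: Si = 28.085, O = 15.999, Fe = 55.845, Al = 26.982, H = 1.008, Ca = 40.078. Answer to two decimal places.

23.21 wt%

M(Ca2Al2Fe(SiO4)(Si2O7)O(OH)) = 483.215 g/mol; M(CaO) = 56.077 g/mol.
Moles CaO per formula unit = 2 Ca ÷ 1 = 2.0000.
CaO fraction = (2.0000 × 56.077) / 483.215 = 112.154/483.215 = 0.2321.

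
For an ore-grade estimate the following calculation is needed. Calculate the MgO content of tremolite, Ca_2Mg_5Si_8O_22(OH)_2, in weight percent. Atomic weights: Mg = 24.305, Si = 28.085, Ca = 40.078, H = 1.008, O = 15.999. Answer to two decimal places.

M(Ca_2Mg_5Si_8O_22(OH)_2) = 812.353 g/mol; M(MgO) = 40.304 g/mol.
Moles MgO per formula unit = 5 Mg ÷ 1 = 5.0000.
MgO fraction = (5.0000 × 40.304) / 812.353 = 201.520/812.353 = 0.2481.

24.81 wt%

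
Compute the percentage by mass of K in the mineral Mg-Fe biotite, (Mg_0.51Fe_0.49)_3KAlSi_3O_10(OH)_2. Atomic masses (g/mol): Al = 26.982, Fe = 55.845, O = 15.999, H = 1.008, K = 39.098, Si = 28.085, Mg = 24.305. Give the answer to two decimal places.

8.43 weight percent

Molar mass of (Mg_0.51Fe_0.49)_3KAlSi_3O_10(OH)_2: 1.53·24.305 + 1.47·55.845 + 1·39.098 + 1·26.982 + 3·28.085 + 12·15.999 + 2·1.008 = 463.618 g/mol.
Mass of K per formula unit: 1 × 39.098 = 39.098 g.
Weight fraction K = 39.098 / 463.618 = 0.0843.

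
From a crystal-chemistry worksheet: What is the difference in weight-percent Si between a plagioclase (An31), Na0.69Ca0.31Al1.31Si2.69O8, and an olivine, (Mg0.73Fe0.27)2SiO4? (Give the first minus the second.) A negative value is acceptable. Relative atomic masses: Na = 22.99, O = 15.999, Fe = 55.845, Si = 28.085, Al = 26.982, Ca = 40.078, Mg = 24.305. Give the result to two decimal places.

First mineral: 75.549 g Si in 267.174 g formula = 28.28 wt% Si.
Second mineral: 28.085 g Si in 157.723 g formula = 17.81 wt% Si.
28.28% − 17.81% gives a difference of 10.47 percentage points.

10.47 percentage points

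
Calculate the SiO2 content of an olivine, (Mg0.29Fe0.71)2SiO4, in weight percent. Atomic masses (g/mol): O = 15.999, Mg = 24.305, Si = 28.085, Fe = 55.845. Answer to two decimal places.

M((Mg0.29Fe0.71)2SiO4) = 185.478 g/mol; M(SiO2) = 60.083 g/mol.
Moles SiO2 per formula unit = 1 Si ÷ 1 = 1.0000.
SiO2 fraction = (1.0000 × 60.083) / 185.478 = 60.083/185.478 = 0.3239.

32.39 wt%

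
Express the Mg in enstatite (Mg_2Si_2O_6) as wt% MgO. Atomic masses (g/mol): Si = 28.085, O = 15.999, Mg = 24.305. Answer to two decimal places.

40.15 wt%

Formula mass = 200.774 g/mol.
2 Mg → 2.0000 mol MgO per formula unit; M(MgO) = 40.304, so MgO mass = 80.608 g.
80.608/200.774 × 100 = 40.15 wt%.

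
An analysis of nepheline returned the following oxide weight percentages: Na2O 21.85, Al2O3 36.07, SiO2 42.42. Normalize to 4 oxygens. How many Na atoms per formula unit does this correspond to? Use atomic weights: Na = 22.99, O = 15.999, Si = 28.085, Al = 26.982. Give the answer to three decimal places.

21.85 wt% Na2O ÷ 61.979 g/mol = 0.35254 mol, giving 0.70508 Na and 0.35254 O.
36.07 wt% Al2O3 ÷ 101.961 g/mol = 0.35376 mol, giving 0.70752 Al and 1.06128 O.
42.42 wt% SiO2 ÷ 60.083 g/mol = 0.70602 mol, giving 0.70602 Si and 1.41204 O.
Oxygen sums to 2.82586; scaling by 4/2.82586 = 1.41550 puts the formula on 4 O.
Na: 0.70508 × 1.41550 = 0.998 atoms per formula unit.

0.998 Na apfu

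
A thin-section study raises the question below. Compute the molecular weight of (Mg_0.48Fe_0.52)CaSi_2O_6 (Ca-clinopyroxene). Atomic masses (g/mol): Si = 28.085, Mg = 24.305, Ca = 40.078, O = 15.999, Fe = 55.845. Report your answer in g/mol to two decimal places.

232.95 g/mol

M = 0.48(24.305) + 0.52(55.845) + 1(40.078) + 2(28.085) + 6(15.999)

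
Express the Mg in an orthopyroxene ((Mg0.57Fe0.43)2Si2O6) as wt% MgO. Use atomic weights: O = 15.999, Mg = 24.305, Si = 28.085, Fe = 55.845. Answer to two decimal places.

M((Mg0.57Fe0.43)2Si2O6) = 227.898 g/mol; M(MgO) = 40.304 g/mol.
Moles MgO per formula unit = 1.14 Mg ÷ 1 = 1.1400.
MgO fraction = (1.1400 × 40.304) / 227.898 = 45.947/227.898 = 0.2016.

20.16 wt%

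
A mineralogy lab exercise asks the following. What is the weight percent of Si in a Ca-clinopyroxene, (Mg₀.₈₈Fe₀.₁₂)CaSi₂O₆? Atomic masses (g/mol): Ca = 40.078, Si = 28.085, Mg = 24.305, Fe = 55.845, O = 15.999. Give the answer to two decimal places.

25.49 mass %

Molar mass of (Mg₀.₈₈Fe₀.₁₂)CaSi₂O₆: 0.88*24.305 + 0.12*55.845 + 1*40.078 + 2*28.085 + 6*15.999 = 220.332 g/mol.
Mass of Si per formula unit: 2 × 28.085 = 56.170 g.
Weight fraction Si = 56.170 / 220.332 = 0.2549.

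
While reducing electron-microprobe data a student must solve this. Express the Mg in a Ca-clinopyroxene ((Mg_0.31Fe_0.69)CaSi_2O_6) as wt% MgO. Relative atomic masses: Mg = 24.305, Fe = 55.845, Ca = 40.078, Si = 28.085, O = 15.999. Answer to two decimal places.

5.24 wt%

Molar mass of (Mg_0.31Fe_0.69)CaSi_2O_6 = 0.31·24.305 + 0.69·55.845 + 1·40.078 + 2·28.085 + 6·15.999 = 238.310 g/mol.
Each formula unit contains 0.31 Mg, equivalent to 0.31/1 = 0.3100 mol MgO.
M(MgO) = 1×24.305 + 1×15.999 = 40.304 g/mol.
Mass of MgO per formula unit = 0.3100 × 40.304 = 12.494 g.
MgO wt% = 12.494 / 238.310 × 100 = 5.24%.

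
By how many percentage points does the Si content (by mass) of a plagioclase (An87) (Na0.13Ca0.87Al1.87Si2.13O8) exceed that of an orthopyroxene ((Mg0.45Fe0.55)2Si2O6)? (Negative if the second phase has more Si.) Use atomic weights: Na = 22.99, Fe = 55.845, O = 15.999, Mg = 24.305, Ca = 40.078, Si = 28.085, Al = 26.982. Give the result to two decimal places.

-2.19 percentage points

M(Na0.13Ca0.87Al1.87Si2.13O8) = 276.126 g/mol, so wt% Si = 59.821/276.126 × 100 = 21.66%.
M((Mg0.45Fe0.55)2Si2O6) = 235.468 g/mol, so wt% Si = 56.170/235.468 × 100 = 23.85%.
21.66 − 23.85 = -2.19 pp.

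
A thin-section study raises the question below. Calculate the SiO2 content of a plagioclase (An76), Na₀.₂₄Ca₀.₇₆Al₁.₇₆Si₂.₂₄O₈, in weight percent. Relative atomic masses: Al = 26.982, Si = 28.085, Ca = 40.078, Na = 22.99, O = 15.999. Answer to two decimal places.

Molar mass of Na₀.₂₄Ca₀.₇₆Al₁.₇₆Si₂.₂₄O₈ = 0.24×22.99 + 0.76×40.078 + 1.76×26.982 + 2.24×28.085 + 8×15.999 = 274.368 g/mol.
Each formula unit contains 2.24 Si, equivalent to 2.24/1 = 2.2400 mol SiO2.
M(SiO2) = 1×28.085 + 2×15.999 = 60.083 g/mol.
Mass of SiO2 per formula unit = 2.2400 × 60.083 = 134.586 g.
SiO2 wt% = 134.586 / 274.368 × 100 = 49.05%.

49.05 wt%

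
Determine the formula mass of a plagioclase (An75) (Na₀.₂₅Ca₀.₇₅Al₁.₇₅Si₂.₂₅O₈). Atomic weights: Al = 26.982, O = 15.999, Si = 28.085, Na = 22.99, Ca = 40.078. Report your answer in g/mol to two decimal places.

M = 0.25(22.99) + 0.75(40.078) + 1.75(26.982) + 2.25(28.085) + 8(15.999)

274.21 g/mol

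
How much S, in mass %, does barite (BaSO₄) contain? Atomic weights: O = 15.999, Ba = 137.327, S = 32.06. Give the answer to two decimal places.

M(BaSO₄) = 233.383 g/mol.
S contributes 1 × 32.06 = 32.060 g per mole.
32.060/233.383 = 0.1374 → 13.74%.

13.74 mass %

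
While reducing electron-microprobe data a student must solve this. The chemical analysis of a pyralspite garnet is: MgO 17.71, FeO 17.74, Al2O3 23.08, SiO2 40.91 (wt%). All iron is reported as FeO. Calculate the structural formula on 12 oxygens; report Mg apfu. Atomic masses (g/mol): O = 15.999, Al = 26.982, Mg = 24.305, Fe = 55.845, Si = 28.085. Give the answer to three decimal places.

1.933 Mg apfu

17.71 wt% MgO ÷ 40.304 g/mol = 0.43941 mol, giving 0.43941 Mg and 0.43941 O.
17.74 wt% FeO ÷ 71.844 g/mol = 0.24692 mol, giving 0.24692 Fe and 0.24692 O.
23.08 wt% Al2O3 ÷ 101.961 g/mol = 0.22636 mol, giving 0.45272 Al and 0.67908 O.
40.91 wt% SiO2 ÷ 60.083 g/mol = 0.68089 mol, giving 0.68089 Si and 1.36178 O.
Oxygen sums to 2.72719; scaling by 12/2.72719 = 4.40013 puts the formula on 12 O.
Mg: 0.43941 × 4.40013 = 1.933 atoms per formula unit.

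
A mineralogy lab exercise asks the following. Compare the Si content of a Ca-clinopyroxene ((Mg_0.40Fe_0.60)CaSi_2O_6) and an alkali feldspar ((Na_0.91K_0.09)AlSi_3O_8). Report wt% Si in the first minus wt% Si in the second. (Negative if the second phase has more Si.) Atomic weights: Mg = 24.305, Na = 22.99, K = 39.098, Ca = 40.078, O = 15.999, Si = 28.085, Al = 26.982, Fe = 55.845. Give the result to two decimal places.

M((Mg_0.40Fe_0.60)CaSi_2O_6) = 235.471 g/mol, so wt% Si = 56.170/235.471 × 100 = 23.85%.
M((Na_0.91K_0.09)AlSi_3O_8) = 263.669 g/mol, so wt% Si = 84.255/263.669 × 100 = 31.95%.
23.85 − 31.95 = -8.10 pp.

-8.10 percentage points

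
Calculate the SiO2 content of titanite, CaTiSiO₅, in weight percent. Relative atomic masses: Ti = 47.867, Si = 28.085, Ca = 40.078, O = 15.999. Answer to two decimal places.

30.65 wt%

Molar mass of CaTiSiO₅ = 1×40.078 + 1×47.867 + 1×28.085 + 5×15.999 = 196.025 g/mol.
Each formula unit contains 1 Si, equivalent to 1/1 = 1.0000 mol SiO2.
M(SiO2) = 1×28.085 + 2×15.999 = 60.083 g/mol.
Mass of SiO2 per formula unit = 1.0000 × 60.083 = 60.083 g.
SiO2 wt% = 60.083 / 196.025 × 100 = 30.65%.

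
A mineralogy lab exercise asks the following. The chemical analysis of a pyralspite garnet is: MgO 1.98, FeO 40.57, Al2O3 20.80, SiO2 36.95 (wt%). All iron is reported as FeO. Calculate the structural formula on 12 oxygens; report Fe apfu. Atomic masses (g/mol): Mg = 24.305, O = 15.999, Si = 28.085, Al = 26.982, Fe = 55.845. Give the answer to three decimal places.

2.759 Fe apfu

MgO (M=40.304): mol = 0.04913; Mg = 0.04913, O = 0.04913.
FeO (M=71.844): mol = 0.56470; Fe = 0.56470, O = 0.56470.
Al2O3 (M=101.961): mol = 0.20400; Al = 0.40800, O = 0.61200.
SiO2 (M=60.083): mol = 0.61498; Si = 0.61498, O = 1.22996.
ΣO = 2.45579; factor = 12/ΣO = 4.88641.
Fe apfu = 0.56470 × 4.88641 = 2.759.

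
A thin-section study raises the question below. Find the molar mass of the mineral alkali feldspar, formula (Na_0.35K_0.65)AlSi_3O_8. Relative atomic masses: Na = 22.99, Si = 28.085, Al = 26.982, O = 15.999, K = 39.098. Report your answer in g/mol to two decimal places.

Na: 0.35 × 22.99 = 8.0465
K: 0.65 × 39.098 = 25.4137
Al: 1 × 26.982 = 26.9820
Si: 3 × 28.085 = 84.2550
O: 8 × 15.999 = 127.9920
Summing the contributions gives the formula mass.

272.69 g/mol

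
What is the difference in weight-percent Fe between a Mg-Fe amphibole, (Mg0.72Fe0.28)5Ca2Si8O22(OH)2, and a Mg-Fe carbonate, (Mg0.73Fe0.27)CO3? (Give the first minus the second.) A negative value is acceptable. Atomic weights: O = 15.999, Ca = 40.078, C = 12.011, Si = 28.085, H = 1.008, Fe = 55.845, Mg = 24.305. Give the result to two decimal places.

-7.11 percentage points

First mineral: 78.183 g Fe in 856.509 g formula = 9.13 wt% Fe.
Second mineral: 15.078 g Fe in 92.829 g formula = 16.24 wt% Fe.
9.13% − 16.24% gives a difference of -7.11 percentage points.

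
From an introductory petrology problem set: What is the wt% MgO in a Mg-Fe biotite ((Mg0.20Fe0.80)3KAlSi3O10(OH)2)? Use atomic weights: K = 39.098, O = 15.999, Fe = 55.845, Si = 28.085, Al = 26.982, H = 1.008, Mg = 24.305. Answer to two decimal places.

4.91 wt%

Formula mass = 492.950 g/mol.
0.60 Mg → 0.6000 mol MgO per formula unit; M(MgO) = 40.304, so MgO mass = 24.182 g.
24.182/492.950 × 100 = 4.91 wt%.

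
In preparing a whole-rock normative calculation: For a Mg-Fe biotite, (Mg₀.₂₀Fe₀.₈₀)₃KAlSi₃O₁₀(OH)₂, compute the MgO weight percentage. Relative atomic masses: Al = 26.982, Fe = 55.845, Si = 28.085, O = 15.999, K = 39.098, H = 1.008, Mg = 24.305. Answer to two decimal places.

4.91 wt%

Formula mass = 492.950 g/mol.
0.60 Mg → 0.6000 mol MgO per formula unit; M(MgO) = 40.304, so MgO mass = 24.182 g.
24.182/492.950 × 100 = 4.91 wt%.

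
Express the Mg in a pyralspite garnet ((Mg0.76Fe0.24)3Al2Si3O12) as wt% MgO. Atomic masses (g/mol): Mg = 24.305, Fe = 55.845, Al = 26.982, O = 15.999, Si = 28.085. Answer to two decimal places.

21.58 wt%

Formula mass = 425.831 g/mol.
2.28 Mg → 2.2800 mol MgO per formula unit; M(MgO) = 40.304, so MgO mass = 91.893 g.
91.893/425.831 × 100 = 21.58 wt%.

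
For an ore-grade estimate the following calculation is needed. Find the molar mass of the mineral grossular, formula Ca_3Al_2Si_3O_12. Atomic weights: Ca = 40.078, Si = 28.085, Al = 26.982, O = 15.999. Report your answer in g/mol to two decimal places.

450.44 g/mol

The formula mass is the sum 3·40.078 + 2·26.982 + 3·28.085 + 12·15.999.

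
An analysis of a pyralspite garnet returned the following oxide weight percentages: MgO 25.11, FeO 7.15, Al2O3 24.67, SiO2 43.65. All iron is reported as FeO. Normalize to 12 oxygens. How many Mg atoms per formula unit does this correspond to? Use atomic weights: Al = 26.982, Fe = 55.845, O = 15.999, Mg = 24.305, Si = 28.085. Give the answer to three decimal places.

25.11 wt% MgO ÷ 40.304 g/mol = 0.62302 mol, giving 0.62302 Mg and 0.62302 O.
7.15 wt% FeO ÷ 71.844 g/mol = 0.09952 mol, giving 0.09952 Fe and 0.09952 O.
24.67 wt% Al2O3 ÷ 101.961 g/mol = 0.24196 mol, giving 0.48392 Al and 0.72588 O.
43.65 wt% SiO2 ÷ 60.083 g/mol = 0.72650 mol, giving 0.72650 Si and 1.45300 O.
Oxygen sums to 2.90142; scaling by 12/2.90142 = 4.13591 puts the formula on 12 O.
Mg: 0.62302 × 4.13591 = 2.577 atoms per formula unit.

2.577 Mg apfu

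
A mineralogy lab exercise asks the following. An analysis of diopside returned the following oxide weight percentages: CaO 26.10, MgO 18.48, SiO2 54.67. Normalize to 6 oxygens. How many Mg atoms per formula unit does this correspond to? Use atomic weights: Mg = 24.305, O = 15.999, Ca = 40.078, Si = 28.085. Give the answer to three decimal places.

26.10 wt% CaO ÷ 56.077 g/mol = 0.46543 mol, giving 0.46543 Ca and 0.46543 O.
18.48 wt% MgO ÷ 40.304 g/mol = 0.45852 mol, giving 0.45852 Mg and 0.45852 O.
54.67 wt% SiO2 ÷ 60.083 g/mol = 0.90991 mol, giving 0.90991 Si and 1.81982 O.
Oxygen sums to 2.74377; scaling by 6/2.74377 = 2.18677 puts the formula on 6 O.
Mg: 0.45852 × 2.18677 = 1.003 atoms per formula unit.

1.003 Mg apfu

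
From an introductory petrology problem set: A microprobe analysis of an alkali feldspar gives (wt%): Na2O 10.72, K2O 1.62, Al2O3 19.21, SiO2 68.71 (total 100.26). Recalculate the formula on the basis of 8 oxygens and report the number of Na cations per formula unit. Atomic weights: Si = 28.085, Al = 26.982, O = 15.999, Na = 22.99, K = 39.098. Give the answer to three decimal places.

0.910 Na apfu

Na2O (M=61.979): mol = 0.17296; Na = 0.34592, O = 0.17296.
K2O (M=94.195): mol = 0.01720; K = 0.03440, O = 0.01720.
Al2O3 (M=101.961): mol = 0.18841; Al = 0.37682, O = 0.56523.
SiO2 (M=60.083): mol = 1.14358; Si = 1.14358, O = 2.28716.
ΣO = 3.04255; factor = 8/ΣO = 2.62937.
Na apfu = 0.34592 × 2.62937 = 0.910.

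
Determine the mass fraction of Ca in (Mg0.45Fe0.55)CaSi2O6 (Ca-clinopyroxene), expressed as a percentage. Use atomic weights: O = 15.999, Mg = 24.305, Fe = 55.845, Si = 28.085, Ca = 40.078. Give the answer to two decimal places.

17.14 weight percent

M((Mg0.45Fe0.55)CaSi2O6) = 233.894 g/mol.
Ca contributes 1 × 40.078 = 40.078 g per mole.
40.078/233.894 = 0.1714 → 17.14%.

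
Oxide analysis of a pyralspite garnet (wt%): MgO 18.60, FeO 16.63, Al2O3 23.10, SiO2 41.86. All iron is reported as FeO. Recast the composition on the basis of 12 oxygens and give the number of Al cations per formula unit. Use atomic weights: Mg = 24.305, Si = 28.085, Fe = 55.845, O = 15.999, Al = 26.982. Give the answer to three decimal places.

1.966 Al apfu

MgO: 18.60/40.304 = 0.46149 mol → 0.46149 mol Mg, 0.46149 mol O.
FeO: 16.63/71.844 = 0.23147 mol → 0.23147 mol Fe, 0.23147 mol O.
Al2O3: 23.10/101.961 = 0.22656 mol → 0.45312 mol Al, 0.67968 mol O.
SiO2: 41.86/60.083 = 0.69670 mol → 0.69670 mol Si, 1.39340 mol O.
Total oxygen = 2.76604 mol. Normalization factor = 12/2.76604 = 4.33833.
Al per 12 O = 0.45312 × 4.33833 = 1.966.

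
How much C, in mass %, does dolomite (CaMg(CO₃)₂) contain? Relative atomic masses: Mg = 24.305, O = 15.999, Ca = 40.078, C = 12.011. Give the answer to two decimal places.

13.03 mass %

Molar mass of CaMg(CO₃)₂: 1×40.078 + 1×24.305 + 2×12.011 + 6×15.999 = 184.399 g/mol.
Mass of C per formula unit: 2 × 12.011 = 24.022 g.
Weight fraction C = 24.022 / 184.399 = 0.1303.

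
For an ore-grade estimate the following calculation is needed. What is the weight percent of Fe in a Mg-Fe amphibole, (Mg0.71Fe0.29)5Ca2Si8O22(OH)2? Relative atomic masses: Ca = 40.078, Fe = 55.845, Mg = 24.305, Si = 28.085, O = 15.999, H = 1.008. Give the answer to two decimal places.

9.44 mass %

Molar mass of (Mg0.71Fe0.29)5Ca2Si8O22(OH)2: 3.55*24.305 + 1.45*55.845 + 2*40.078 + 8*28.085 + 24*15.999 + 2*1.008 = 858.086 g/mol.
Mass of Fe per formula unit: 1.45 × 55.845 = 80.975 g.
Weight fraction Fe = 80.975 / 858.086 = 0.0944.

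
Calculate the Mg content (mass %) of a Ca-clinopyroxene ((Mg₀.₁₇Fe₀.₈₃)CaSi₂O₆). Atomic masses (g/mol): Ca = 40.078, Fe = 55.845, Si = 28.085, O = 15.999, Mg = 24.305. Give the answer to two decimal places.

1.70 mass %

Formula mass = 0.17×24.305 + 0.83×55.845 + 1×40.078 + 2×28.085 + 6×15.999 = 242.725 g/mol, of which 4.132 g is Mg.
So Mg makes up 4.132/242.725 = 0.0170 of the mass, i.e. 1.70%.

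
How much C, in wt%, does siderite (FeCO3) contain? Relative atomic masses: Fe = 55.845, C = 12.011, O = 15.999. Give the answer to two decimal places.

M(FeCO3) = 115.853 g/mol.
C contributes 1 × 12.011 = 12.011 g per mole.
12.011/115.853 = 0.1037 → 10.37%.

10.37 wt%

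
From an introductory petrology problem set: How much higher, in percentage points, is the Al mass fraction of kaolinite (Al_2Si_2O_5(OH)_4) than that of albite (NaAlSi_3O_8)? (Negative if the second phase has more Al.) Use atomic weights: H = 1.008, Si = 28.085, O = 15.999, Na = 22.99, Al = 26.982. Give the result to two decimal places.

Al in Al_2Si_2O_5(OH)_4: molar mass 258.157 g/mol; 2×26.982 = 53.964 g → 20.90 wt%.
Al in NaAlSi_3O_8: molar mass 262.219 g/mol; 1×26.982 = 26.982 g → 10.29 wt%.
Difference = 20.90 − 10.29 = 10.61 percentage points.

10.61 percentage points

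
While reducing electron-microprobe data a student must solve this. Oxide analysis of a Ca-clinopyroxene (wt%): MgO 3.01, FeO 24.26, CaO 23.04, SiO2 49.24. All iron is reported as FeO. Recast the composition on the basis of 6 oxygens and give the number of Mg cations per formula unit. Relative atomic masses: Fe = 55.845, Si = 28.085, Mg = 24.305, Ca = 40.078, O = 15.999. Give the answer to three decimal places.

MgO: 3.01/40.304 = 0.07468 mol → 0.07468 mol Mg, 0.07468 mol O.
FeO: 24.26/71.844 = 0.33768 mol → 0.33768 mol Fe, 0.33768 mol O.
CaO: 23.04/56.077 = 0.41086 mol → 0.41086 mol Ca, 0.41086 mol O.
SiO2: 49.24/60.083 = 0.81953 mol → 0.81953 mol Si, 1.63906 mol O.
Total oxygen = 2.46228 mol. Normalization factor = 6/2.46228 = 2.43677.
Mg per 6 O = 0.07468 × 2.43677 = 0.182.

0.182 Mg apfu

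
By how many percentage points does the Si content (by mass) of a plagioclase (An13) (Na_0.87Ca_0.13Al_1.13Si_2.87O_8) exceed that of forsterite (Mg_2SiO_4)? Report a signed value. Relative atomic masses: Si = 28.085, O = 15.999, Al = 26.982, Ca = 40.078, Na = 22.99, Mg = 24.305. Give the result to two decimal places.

10.54 percentage points

M(Na_0.87Ca_0.13Al_1.13Si_2.87O_8) = 264.297 g/mol, so wt% Si = 80.604/264.297 × 100 = 30.50%.
M(Mg_2SiO_4) = 140.691 g/mol, so wt% Si = 28.085/140.691 × 100 = 19.96%.
30.50 − 19.96 = 10.54 pp.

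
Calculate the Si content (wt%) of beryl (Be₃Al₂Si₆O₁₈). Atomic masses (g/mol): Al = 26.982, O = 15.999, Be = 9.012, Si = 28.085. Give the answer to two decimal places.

Formula mass = 3·9.012 + 2·26.982 + 6·28.085 + 18·15.999 = 537.492 g/mol, of which 168.510 g is Si.
So Si makes up 168.510/537.492 = 0.3135 of the mass, i.e. 31.35%.

31.35 wt%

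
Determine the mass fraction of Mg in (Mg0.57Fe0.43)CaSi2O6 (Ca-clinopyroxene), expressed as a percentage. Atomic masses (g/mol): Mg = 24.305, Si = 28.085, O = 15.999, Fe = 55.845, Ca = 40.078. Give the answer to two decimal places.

Molar mass of (Mg0.57Fe0.43)CaSi2O6: 0.57*24.305 + 0.43*55.845 + 1*40.078 + 2*28.085 + 6*15.999 = 230.109 g/mol.
Mass of Mg per formula unit: 0.57 × 24.305 = 13.854 g.
Weight fraction Mg = 13.854 / 230.109 = 0.0602.

6.02 mass %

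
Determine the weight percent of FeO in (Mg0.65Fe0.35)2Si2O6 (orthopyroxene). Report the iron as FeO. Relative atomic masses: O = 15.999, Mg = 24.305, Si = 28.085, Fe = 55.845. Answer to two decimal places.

M((Mg0.65Fe0.35)2Si2O6) = 222.852 g/mol; M(FeO) = 71.844 g/mol.
Moles FeO per formula unit = 0.70 Fe ÷ 1 = 0.7000.
FeO fraction = (0.7000 × 71.844) / 222.852 = 50.291/222.852 = 0.2257.

22.57 wt%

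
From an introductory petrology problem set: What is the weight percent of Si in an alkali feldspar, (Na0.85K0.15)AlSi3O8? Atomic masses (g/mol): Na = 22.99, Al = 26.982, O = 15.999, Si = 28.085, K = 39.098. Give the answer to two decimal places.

31.84 weight percent

M((Na0.85K0.15)AlSi3O8) = 264.635 g/mol.
Si contributes 3 × 28.085 = 84.255 g per mole.
84.255/264.635 = 0.3184 → 31.84%.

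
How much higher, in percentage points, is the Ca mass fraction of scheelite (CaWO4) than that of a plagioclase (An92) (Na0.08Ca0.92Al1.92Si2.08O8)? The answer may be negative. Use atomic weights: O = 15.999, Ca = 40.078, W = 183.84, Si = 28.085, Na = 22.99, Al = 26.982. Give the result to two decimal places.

0.61 percentage points

M(CaWO4) = 287.914 g/mol, so wt% Ca = 40.078/287.914 × 100 = 13.92%.
M(Na0.08Ca0.92Al1.92Si2.08O8) = 276.925 g/mol, so wt% Ca = 36.872/276.925 × 100 = 13.31%.
13.92 − 13.31 = 0.61 pp.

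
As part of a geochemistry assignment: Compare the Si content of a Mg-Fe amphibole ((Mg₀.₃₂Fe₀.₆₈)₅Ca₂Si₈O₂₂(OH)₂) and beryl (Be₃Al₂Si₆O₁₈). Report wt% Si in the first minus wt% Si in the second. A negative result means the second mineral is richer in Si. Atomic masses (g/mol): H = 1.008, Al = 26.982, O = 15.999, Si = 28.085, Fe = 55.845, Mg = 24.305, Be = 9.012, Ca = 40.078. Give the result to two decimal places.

M((Mg₀.₃₂Fe₀.₆₈)₅Ca₂Si₈O₂₂(OH)₂) = 919.589 g/mol, so wt% Si = 224.680/919.589 × 100 = 24.43%.
M(Be₃Al₂Si₆O₁₈) = 537.492 g/mol, so wt% Si = 168.510/537.492 × 100 = 31.35%.
24.43 − 31.35 = -6.92 pp.

-6.92 percentage points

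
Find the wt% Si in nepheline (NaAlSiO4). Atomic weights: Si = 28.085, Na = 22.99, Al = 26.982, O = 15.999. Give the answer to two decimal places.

19.77 mass %

M(NaAlSiO4) = 142.053 g/mol.
Si contributes 1 × 28.085 = 28.085 g per mole.
28.085/142.053 = 0.1977 → 19.77%.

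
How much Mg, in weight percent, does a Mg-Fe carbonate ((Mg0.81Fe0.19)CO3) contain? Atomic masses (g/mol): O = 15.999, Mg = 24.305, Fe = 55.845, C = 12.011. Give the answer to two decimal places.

21.80 weight percent

Formula mass = 0.81×24.305 + 0.19×55.845 + 1×12.011 + 3×15.999 = 90.306 g/mol, of which 19.687 g is Mg.
So Mg makes up 19.687/90.306 = 0.2180 of the mass, i.e. 21.80%.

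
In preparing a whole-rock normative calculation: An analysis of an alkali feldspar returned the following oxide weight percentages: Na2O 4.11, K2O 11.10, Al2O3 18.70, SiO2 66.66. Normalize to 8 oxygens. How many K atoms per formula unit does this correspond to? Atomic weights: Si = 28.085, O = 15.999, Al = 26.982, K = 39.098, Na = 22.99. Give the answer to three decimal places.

0.638 K apfu

Na2O (M=61.979): mol = 0.06631; Na = 0.13262, O = 0.06631.
K2O (M=94.195): mol = 0.11784; K = 0.23568, O = 0.11784.
Al2O3 (M=101.961): mol = 0.18340; Al = 0.36680, O = 0.55020.
SiO2 (M=60.083): mol = 1.10947; Si = 1.10947, O = 2.21894.
ΣO = 2.95329; factor = 8/ΣO = 2.70884.
K apfu = 0.23568 × 2.70884 = 0.638.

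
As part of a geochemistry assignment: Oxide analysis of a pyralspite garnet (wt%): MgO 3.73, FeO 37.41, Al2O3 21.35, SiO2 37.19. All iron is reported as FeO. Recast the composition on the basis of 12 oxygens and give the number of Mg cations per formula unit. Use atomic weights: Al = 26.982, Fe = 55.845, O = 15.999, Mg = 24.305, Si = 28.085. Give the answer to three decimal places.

0.448 Mg apfu

MgO: 3.73/40.304 = 0.09255 mol → 0.09255 mol Mg, 0.09255 mol O.
FeO: 37.41/71.844 = 0.52071 mol → 0.52071 mol Fe, 0.52071 mol O.
Al2O3: 21.35/101.961 = 0.20939 mol → 0.41878 mol Al, 0.62817 mol O.
SiO2: 37.19/60.083 = 0.61898 mol → 0.61898 mol Si, 1.23796 mol O.
Total oxygen = 2.47939 mol. Normalization factor = 12/2.47939 = 4.83990.
Mg per 12 O = 0.09255 × 4.83990 = 0.448.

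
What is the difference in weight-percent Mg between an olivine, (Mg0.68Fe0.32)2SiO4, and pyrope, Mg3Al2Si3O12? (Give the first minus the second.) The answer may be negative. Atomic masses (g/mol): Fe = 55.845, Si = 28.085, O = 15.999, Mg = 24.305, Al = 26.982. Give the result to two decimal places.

M((Mg0.68Fe0.32)2SiO4) = 160.877 g/mol, so wt% Mg = 33.055/160.877 × 100 = 20.55%.
M(Mg3Al2Si3O12) = 403.122 g/mol, so wt% Mg = 72.915/403.122 × 100 = 18.09%.
20.55 − 18.09 = 2.46 pp.

2.46 percentage points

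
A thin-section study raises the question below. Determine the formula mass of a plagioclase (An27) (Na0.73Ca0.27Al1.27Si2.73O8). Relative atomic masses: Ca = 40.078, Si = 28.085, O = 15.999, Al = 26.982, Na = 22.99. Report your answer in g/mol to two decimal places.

266.53 g/mol

M = 0.73×22.99 + 0.27×40.078 + 1.27×26.982 + 2.73×28.085 + 8×15.999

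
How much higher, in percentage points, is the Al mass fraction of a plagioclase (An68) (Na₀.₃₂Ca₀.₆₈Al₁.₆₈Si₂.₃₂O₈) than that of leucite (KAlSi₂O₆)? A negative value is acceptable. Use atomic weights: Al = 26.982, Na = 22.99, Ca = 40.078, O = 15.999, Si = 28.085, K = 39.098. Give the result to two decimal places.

4.24 percentage points

First mineral: 45.330 g Al in 273.089 g formula = 16.60 wt% Al.
Second mineral: 26.982 g Al in 218.244 g formula = 12.36 wt% Al.
16.60% − 12.36% gives a difference of 4.24 percentage points.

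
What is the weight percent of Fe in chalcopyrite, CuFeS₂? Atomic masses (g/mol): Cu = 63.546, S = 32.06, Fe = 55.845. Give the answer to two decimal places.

30.43 mass %

Formula mass = 1×63.546 + 1×55.845 + 2×32.06 = 183.511 g/mol, of which 55.845 g is Fe.
So Fe makes up 55.845/183.511 = 0.3043 of the mass, i.e. 30.43%.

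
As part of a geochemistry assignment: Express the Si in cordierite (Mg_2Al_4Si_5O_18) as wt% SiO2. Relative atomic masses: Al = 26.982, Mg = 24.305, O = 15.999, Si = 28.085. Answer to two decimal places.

M(Mg_2Al_4Si_5O_18) = 584.945 g/mol; M(SiO2) = 60.083 g/mol.
Moles SiO2 per formula unit = 5 Si ÷ 1 = 5.0000.
SiO2 fraction = (5.0000 × 60.083) / 584.945 = 300.415/584.945 = 0.5136.

51.36 wt%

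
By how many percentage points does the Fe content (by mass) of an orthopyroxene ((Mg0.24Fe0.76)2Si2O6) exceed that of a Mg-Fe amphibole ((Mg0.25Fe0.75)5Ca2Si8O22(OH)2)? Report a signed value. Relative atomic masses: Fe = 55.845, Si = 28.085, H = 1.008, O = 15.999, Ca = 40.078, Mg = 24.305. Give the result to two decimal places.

11.63 percentage points

Fe in (Mg0.24Fe0.76)2Si2O6: molar mass 248.715 g/mol; 1.52×55.845 = 84.884 g → 34.13 wt%.
Fe in (Mg0.25Fe0.75)5Ca2Si8O22(OH)2: molar mass 930.628 g/mol; 3.75×55.845 = 209.419 g → 22.50 wt%.
Difference = 34.13 − 22.50 = 11.63 percentage points.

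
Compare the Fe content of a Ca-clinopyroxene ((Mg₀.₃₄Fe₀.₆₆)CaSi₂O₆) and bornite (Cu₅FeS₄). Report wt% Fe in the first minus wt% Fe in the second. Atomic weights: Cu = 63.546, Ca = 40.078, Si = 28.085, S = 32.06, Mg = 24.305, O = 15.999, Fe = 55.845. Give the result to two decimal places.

4.40 percentage points

First mineral: 36.858 g Fe in 237.363 g formula = 15.53 wt% Fe.
Second mineral: 55.845 g Fe in 501.815 g formula = 11.13 wt% Fe.
15.53% − 11.13% gives a difference of 4.40 percentage points.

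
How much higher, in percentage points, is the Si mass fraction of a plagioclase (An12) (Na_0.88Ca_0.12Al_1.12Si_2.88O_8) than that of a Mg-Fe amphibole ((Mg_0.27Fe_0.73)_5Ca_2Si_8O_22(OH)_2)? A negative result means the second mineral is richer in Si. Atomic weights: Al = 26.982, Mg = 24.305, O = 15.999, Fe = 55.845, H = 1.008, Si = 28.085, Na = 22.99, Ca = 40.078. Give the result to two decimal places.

6.40 percentage points

M(Na_0.88Ca_0.12Al_1.12Si_2.88O_8) = 264.137 g/mol, so wt% Si = 80.885/264.137 × 100 = 30.62%.
M((Mg_0.27Fe_0.73)_5Ca_2Si_8O_22(OH)_2) = 927.474 g/mol, so wt% Si = 224.680/927.474 × 100 = 24.22%.
30.62 − 24.22 = 6.40 pp.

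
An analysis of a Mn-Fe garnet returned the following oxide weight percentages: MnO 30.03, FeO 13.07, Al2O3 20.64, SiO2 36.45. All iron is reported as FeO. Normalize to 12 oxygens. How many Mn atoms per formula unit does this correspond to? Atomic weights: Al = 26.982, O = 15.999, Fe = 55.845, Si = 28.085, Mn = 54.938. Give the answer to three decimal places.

MnO (M=70.937): mol = 0.42333; Mn = 0.42333, O = 0.42333.
FeO (M=71.844): mol = 0.18192; Fe = 0.18192, O = 0.18192.
Al2O3 (M=101.961): mol = 0.20243; Al = 0.40486, O = 0.60729.
SiO2 (M=60.083): mol = 0.60666; Si = 0.60666, O = 1.21332.
ΣO = 2.42586; factor = 12/ΣO = 4.94670.
Mn apfu = 0.42333 × 4.94670 = 2.094.

2.094 Mn apfu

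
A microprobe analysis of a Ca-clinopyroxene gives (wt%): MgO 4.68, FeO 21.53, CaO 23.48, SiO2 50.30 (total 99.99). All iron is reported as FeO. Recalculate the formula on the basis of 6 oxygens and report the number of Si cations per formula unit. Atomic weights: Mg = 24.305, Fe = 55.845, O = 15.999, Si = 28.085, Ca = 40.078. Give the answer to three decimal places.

2.002 Si apfu

MgO (M=40.304): mol = 0.11612; Mg = 0.11612, O = 0.11612.
FeO (M=71.844): mol = 0.29968; Fe = 0.29968, O = 0.29968.
CaO (M=56.077): mol = 0.41871; Ca = 0.41871, O = 0.41871.
SiO2 (M=60.083): mol = 0.83718; Si = 0.83718, O = 1.67436.
ΣO = 2.50887; factor = 6/ΣO = 2.39151.
Si apfu = 0.83718 × 2.39151 = 2.002.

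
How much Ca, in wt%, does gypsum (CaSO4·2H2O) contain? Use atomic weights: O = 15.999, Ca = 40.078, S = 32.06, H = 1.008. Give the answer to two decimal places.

23.28 wt%

M(CaSO4·2H2O) = 172.164 g/mol.
Ca contributes 1 × 40.078 = 40.078 g per mole.
40.078/172.164 = 0.2328 → 23.28%.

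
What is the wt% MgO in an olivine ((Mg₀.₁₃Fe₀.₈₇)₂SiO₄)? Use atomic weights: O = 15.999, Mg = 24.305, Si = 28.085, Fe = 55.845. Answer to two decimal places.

5.36 wt%

M((Mg₀.₁₃Fe₀.₈₇)₂SiO₄) = 195.571 g/mol; M(MgO) = 40.304 g/mol.
Moles MgO per formula unit = 0.26 Mg ÷ 1 = 0.2600.
MgO fraction = (0.2600 × 40.304) / 195.571 = 10.479/195.571 = 0.0536.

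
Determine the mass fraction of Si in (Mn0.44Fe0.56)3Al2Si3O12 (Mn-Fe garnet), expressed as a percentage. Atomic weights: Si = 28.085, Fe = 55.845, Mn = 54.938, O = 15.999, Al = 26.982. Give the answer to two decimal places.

Formula mass = 1.32×54.938 + 1.68×55.845 + 2×26.982 + 3×28.085 + 12×15.999 = 496.545 g/mol, of which 84.255 g is Si.
So Si makes up 84.255/496.545 = 0.1697 of the mass, i.e. 16.97%.

16.97 wt%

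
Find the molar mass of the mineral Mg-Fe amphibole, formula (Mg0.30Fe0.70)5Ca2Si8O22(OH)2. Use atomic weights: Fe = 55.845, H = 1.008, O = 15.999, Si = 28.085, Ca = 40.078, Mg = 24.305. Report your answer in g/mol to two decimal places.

M = 1.50*24.305 + 3.50*55.845 + 2*40.078 + 8*28.085 + 24*15.999 + 2*1.008

922.74 g/mol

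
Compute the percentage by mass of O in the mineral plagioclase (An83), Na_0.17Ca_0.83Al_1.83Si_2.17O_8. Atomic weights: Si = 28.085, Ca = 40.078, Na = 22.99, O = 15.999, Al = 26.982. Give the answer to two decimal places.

46.46 mass %

M(Na_0.17Ca_0.83Al_1.83Si_2.17O_8) = 275.487 g/mol.
O contributes 8 × 15.999 = 127.992 g per mole.
127.992/275.487 = 0.4646 → 46.46%.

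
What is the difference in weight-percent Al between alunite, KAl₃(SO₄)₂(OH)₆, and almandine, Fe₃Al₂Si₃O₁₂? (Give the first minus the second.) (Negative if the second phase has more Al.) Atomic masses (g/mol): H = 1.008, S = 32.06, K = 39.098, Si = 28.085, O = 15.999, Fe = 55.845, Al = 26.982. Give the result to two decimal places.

First mineral: 80.946 g Al in 414.198 g formula = 19.54 wt% Al.
Second mineral: 53.964 g Al in 497.742 g formula = 10.84 wt% Al.
19.54% − 10.84% gives a difference of 8.70 percentage points.

8.70 percentage points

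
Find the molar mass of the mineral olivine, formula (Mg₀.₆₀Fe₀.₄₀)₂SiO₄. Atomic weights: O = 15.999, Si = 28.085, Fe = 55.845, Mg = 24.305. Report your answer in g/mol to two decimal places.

Mg: 1.20 × 24.305 = 29.1660
Fe: 0.80 × 55.845 = 44.6760
Si: 1 × 28.085 = 28.0850
O: 4 × 15.999 = 63.9960
Summing the contributions gives the formula mass.

165.92 g/mol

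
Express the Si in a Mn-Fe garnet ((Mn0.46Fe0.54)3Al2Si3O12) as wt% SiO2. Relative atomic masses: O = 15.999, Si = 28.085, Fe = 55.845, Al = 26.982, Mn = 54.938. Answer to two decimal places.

Molar mass of (Mn0.46Fe0.54)3Al2Si3O12 = 1.38·54.938 + 1.62·55.845 + 2·26.982 + 3·28.085 + 12·15.999 = 496.490 g/mol.
Each formula unit contains 3 Si, equivalent to 3/1 = 3.0000 mol SiO2.
M(SiO2) = 1×28.085 + 2×15.999 = 60.083 g/mol.
Mass of SiO2 per formula unit = 3.0000 × 60.083 = 180.249 g.
SiO2 wt% = 180.249 / 496.490 × 100 = 36.30%.

36.30 wt%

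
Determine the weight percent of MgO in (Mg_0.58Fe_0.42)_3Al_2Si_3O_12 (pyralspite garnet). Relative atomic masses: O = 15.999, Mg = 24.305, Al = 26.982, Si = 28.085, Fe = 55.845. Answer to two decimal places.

15.84 wt%

M((Mg_0.58Fe_0.42)_3Al_2Si_3O_12) = 442.862 g/mol; M(MgO) = 40.304 g/mol.
Moles MgO per formula unit = 1.74 Mg ÷ 1 = 1.7400.
MgO fraction = (1.7400 × 40.304) / 442.862 = 70.129/442.862 = 0.1584.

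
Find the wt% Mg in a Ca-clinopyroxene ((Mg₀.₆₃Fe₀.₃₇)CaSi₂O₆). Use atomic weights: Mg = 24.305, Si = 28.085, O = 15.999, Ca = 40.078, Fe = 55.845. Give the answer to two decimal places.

6.71 weight percent

M((Mg₀.₆₃Fe₀.₃₇)CaSi₂O₆) = 228.217 g/mol.
Mg contributes 0.63 × 24.305 = 15.312 g per mole.
15.312/228.217 = 0.0671 → 6.71%.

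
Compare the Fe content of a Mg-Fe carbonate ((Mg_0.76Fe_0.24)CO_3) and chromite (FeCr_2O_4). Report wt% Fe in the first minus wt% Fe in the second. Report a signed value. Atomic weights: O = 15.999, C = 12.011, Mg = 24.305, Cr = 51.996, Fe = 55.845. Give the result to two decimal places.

-10.36 percentage points

Fe in (Mg_0.76Fe_0.24)CO_3: molar mass 91.883 g/mol; 0.24×55.845 = 13.403 g → 14.59 wt%.
Fe in FeCr_2O_4: molar mass 223.833 g/mol; 1×55.845 = 55.845 g → 24.95 wt%.
Difference = 14.59 − 24.95 = -10.36 percentage points.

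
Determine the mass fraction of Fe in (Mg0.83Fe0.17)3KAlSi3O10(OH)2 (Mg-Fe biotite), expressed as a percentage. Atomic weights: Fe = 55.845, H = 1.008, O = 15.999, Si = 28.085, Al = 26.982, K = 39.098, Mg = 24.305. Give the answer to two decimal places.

6.57 wt%

Formula mass = 2.49·24.305 + 0.51·55.845 + 1·39.098 + 1·26.982 + 3·28.085 + 12·15.999 + 2·1.008 = 433.339 g/mol, of which 28.481 g is Fe.
So Fe makes up 28.481/433.339 = 0.0657 of the mass, i.e. 6.57%.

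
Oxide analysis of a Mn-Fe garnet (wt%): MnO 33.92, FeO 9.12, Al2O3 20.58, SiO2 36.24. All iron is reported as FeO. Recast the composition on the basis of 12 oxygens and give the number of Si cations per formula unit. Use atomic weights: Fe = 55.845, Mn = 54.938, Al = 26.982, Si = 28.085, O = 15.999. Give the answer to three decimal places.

MnO (M=70.937): mol = 0.47817; Mn = 0.47817, O = 0.47817.
FeO (M=71.844): mol = 0.12694; Fe = 0.12694, O = 0.12694.
Al2O3 (M=101.961): mol = 0.20184; Al = 0.40368, O = 0.60552.
SiO2 (M=60.083): mol = 0.60317; Si = 0.60317, O = 1.20634.
ΣO = 2.41697; factor = 12/ΣO = 4.96489.
Si apfu = 0.60317 × 4.96489 = 2.995.

2.995 Si apfu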